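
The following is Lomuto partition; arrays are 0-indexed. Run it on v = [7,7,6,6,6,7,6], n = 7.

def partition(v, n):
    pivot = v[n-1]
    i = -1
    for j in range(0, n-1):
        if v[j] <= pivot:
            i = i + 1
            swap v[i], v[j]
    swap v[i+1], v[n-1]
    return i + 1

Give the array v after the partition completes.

[6,6,6,6,7,7,7]

pivot=6, i=-1
j=0: 7>6, skip
j=1: 7>6, skip
j=2: 6≤6, i=0, swap(0,2) ⇒ [6,7,7,6,6,7,6]
j=3: 6≤6, i=1, swap(1,3) ⇒ [6,6,7,7,6,7,6]
j=4: 6≤6, i=2, swap(2,4) ⇒ [6,6,6,7,7,7,6]
j=5: 7>6, skip
swap(3,6) ⇒ [6,6,6,6,7,7,7]; return 3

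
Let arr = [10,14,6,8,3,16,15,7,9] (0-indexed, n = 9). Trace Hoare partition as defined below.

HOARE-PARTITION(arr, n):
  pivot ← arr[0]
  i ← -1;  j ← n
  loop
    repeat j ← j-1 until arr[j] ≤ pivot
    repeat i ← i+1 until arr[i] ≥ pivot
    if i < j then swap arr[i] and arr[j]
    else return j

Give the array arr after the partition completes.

[9,7,6,8,3,16,15,14,10]

pivot=10
j stops at 8 (9), i stops at 0 (10); swap ⇒ [9,14,6,8,3,16,15,7,10]
j stops at 7 (7), i stops at 1 (14); swap ⇒ [9,7,6,8,3,16,15,14,10]
j stops at 4, i stops at 5; i≥j ⇒ return 4. arr=[9,7,6,8,3,16,15,14,10]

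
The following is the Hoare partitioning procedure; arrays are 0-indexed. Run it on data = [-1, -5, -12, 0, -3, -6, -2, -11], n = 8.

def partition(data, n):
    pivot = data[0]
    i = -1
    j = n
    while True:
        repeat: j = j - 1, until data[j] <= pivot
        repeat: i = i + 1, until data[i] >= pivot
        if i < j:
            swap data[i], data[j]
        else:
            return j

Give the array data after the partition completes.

pivot = data[0] = -1; i = -1, j = 8
j→7 (data[7]=-11≤-1), i→0 (data[0]=-1≥-1); i<j, swap → [-11, -5, -12, 0, -3, -6, -2, -1]
j→6 (data[6]=-2≤-1), i→3 (data[3]=0≥-1); i<j, swap → [-11, -5, -12, -2, -3, -6, 0, -1]
j→5, i→6; i≥j, return j=5. data = [-11, -5, -12, -2, -3, -6, 0, -1]

[-11, -5, -12, -2, -3, -6, 0, -1]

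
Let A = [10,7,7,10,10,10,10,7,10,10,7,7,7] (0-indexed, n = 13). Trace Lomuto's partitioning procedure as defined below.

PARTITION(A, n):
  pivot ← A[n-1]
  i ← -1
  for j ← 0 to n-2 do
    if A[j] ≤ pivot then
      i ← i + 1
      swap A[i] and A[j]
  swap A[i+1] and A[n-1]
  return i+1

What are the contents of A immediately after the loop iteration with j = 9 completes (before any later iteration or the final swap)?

pivot = A[12] = 7; i = -1
j=0: A[0]=10 > 7 → no swap
j=1: A[1]=7 ≤ 7 → i=0, swap A[0],A[1] → [7,10,7,10,10,10,10,7,10,10,7,7,7]
j=2: A[2]=7 ≤ 7 → i=1, swap A[1],A[2] → [7,7,10,10,10,10,10,7,10,10,7,7,7]
j=3: A[3]=10 > 7 → no swap
j=4: A[4]=10 > 7 → no swap
j=5: A[5]=10 > 7 → no swap
j=6: A[6]=10 > 7 → no swap
j=7: A[7]=7 ≤ 7 → i=2, swap A[2],A[7] → [7,7,7,10,10,10,10,10,10,10,7,7,7]
j=8: A[8]=10 > 7 → no swap
j=9: A[9]=10 > 7 → no swap
(after j=9) A = [7,7,7,10,10,10,10,10,10,10,7,7,7]

[7,7,7,10,10,10,10,10,10,10,7,7,7]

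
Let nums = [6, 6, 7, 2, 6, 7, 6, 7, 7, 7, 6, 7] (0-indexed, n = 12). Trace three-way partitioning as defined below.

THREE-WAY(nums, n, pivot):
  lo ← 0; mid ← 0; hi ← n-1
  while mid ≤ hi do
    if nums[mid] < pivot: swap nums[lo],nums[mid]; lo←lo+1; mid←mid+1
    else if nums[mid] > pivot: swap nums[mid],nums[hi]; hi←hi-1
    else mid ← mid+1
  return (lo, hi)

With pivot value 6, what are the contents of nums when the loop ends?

[2, 6, 6, 6, 6, 6, 7, 7, 7, 7, 7, 7]

pivot = 6; lo=0, mid=0, hi=11
nums[mid]=6=6: mid=1
nums[mid]=6=6: mid=2
nums[mid]=7>6: swap nums[2],nums[11]; hi=10 → [6, 6, 7, 2, 6, 7, 6, 7, 7, 7, 6, 7]
nums[mid]=7>6: swap nums[2],nums[10]; hi=9 → [6, 6, 6, 2, 6, 7, 6, 7, 7, 7, 7, 7]
nums[mid]=6=6: mid=3
nums[mid]=2<6: swap nums[0],nums[3]; lo=1,mid=4 → [2, 6, 6, 6, 6, 7, 6, 7, 7, 7, 7, 7]
nums[mid]=6=6: mid=5
nums[mid]=7>6: swap nums[5],nums[9]; hi=8 → [2, 6, 6, 6, 6, 7, 6, 7, 7, 7, 7, 7]
nums[mid]=7>6: swap nums[5],nums[8]; hi=7 → [2, 6, 6, 6, 6, 7, 6, 7, 7, 7, 7, 7]
nums[mid]=7>6: swap nums[5],nums[7]; hi=6 → [2, 6, 6, 6, 6, 7, 6, 7, 7, 7, 7, 7]
nums[mid]=7>6: swap nums[5],nums[6]; hi=5 → [2, 6, 6, 6, 6, 6, 7, 7, 7, 7, 7, 7]
nums[mid]=6=6: mid=6
end: lo=1, hi=5; nums = [2, 6, 6, 6, 6, 6, 7, 7, 7, 7, 7, 7]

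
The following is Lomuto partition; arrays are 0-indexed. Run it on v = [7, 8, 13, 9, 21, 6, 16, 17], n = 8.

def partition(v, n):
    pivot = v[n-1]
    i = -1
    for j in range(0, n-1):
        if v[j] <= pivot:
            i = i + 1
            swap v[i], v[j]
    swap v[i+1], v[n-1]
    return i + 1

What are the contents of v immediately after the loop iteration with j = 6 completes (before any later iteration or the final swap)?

pivot = v[7] = 17; i = -1
j=0: v[0]=7 ≤ 17 → i=0, swap v[0],v[0] (no change) → [7, 8, 13, 9, 21, 6, 16, 17]
j=1: v[1]=8 ≤ 17 → i=1, swap v[1],v[1] (no change) → [7, 8, 13, 9, 21, 6, 16, 17]
j=2: v[2]=13 ≤ 17 → i=2, swap v[2],v[2] (no change) → [7, 8, 13, 9, 21, 6, 16, 17]
j=3: v[3]=9 ≤ 17 → i=3, swap v[3],v[3] (no change) → [7, 8, 13, 9, 21, 6, 16, 17]
j=4: v[4]=21 > 17 → no swap
j=5: v[5]=6 ≤ 17 → i=4, swap v[4],v[5] → [7, 8, 13, 9, 6, 21, 16, 17]
j=6: v[6]=16 ≤ 17 → i=5, swap v[5],v[6] → [7, 8, 13, 9, 6, 16, 21, 17]
(after j=6) v = [7, 8, 13, 9, 6, 16, 21, 17]

[7, 8, 13, 9, 6, 16, 21, 17]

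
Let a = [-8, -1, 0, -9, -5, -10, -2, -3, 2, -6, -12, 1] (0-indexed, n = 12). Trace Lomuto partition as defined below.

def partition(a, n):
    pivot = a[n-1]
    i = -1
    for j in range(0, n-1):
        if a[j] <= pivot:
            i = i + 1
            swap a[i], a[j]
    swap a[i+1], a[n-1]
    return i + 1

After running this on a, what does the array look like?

[-8, -1, 0, -9, -5, -10, -2, -3, -6, -12, 1, 2]

pivot = a[11] = 1; i = -1
j=0: a[0]=-8 ≤ 1 → i=0, swap a[0],a[0] (no change) → [-8, -1, 0, -9, -5, -10, -2, -3, 2, -6, -12, 1]
j=1: a[1]=-1 ≤ 1 → i=1, swap a[1],a[1] (no change) → [-8, -1, 0, -9, -5, -10, -2, -3, 2, -6, -12, 1]
j=2: a[2]=0 ≤ 1 → i=2, swap a[2],a[2] (no change) → [-8, -1, 0, -9, -5, -10, -2, -3, 2, -6, -12, 1]
j=3: a[3]=-9 ≤ 1 → i=3, swap a[3],a[3] (no change) → [-8, -1, 0, -9, -5, -10, -2, -3, 2, -6, -12, 1]
j=4: a[4]=-5 ≤ 1 → i=4, swap a[4],a[4] (no change) → [-8, -1, 0, -9, -5, -10, -2, -3, 2, -6, -12, 1]
j=5: a[5]=-10 ≤ 1 → i=5, swap a[5],a[5] (no change) → [-8, -1, 0, -9, -5, -10, -2, -3, 2, -6, -12, 1]
j=6: a[6]=-2 ≤ 1 → i=6, swap a[6],a[6] (no change) → [-8, -1, 0, -9, -5, -10, -2, -3, 2, -6, -12, 1]
j=7: a[7]=-3 ≤ 1 → i=7, swap a[7],a[7] (no change) → [-8, -1, 0, -9, -5, -10, -2, -3, 2, -6, -12, 1]
j=8: a[8]=2 > 1 → no swap
j=9: a[9]=-6 ≤ 1 → i=8, swap a[8],a[9] → [-8, -1, 0, -9, -5, -10, -2, -3, -6, 2, -12, 1]
j=10: a[10]=-12 ≤ 1 → i=9, swap a[9],a[10] → [-8, -1, 0, -9, -5, -10, -2, -3, -6, -12, 2, 1]
final swap a[10],a[11] → [-8, -1, 0, -9, -5, -10, -2, -3, -6, -12, 1, 2]; return 10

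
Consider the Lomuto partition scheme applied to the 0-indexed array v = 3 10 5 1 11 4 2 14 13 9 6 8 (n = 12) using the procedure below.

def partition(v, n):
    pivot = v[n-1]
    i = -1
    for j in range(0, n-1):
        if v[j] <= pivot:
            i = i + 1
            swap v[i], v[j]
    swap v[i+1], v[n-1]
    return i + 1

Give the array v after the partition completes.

3 5 1 4 2 6 8 14 13 9 10 11

pivot=8, i=-1
j=0: 3≤8, i=0, swap(0,0) ⇒ 3 10 5 1 11 4 2 14 13 9 6 8
j=1: 10>8, skip
j=2: 5≤8, i=1, swap(1,2) ⇒ 3 5 10 1 11 4 2 14 13 9 6 8
j=3: 1≤8, i=2, swap(2,3) ⇒ 3 5 1 10 11 4 2 14 13 9 6 8
j=4: 11>8, skip
j=5: 4≤8, i=3, swap(3,5) ⇒ 3 5 1 4 11 10 2 14 13 9 6 8
j=6: 2≤8, i=4, swap(4,6) ⇒ 3 5 1 4 2 10 11 14 13 9 6 8
j=7: 14>8, skip
j=8: 13>8, skip
j=9: 9>8, skip
j=10: 6≤8, i=5, swap(5,10) ⇒ 3 5 1 4 2 6 11 14 13 9 10 8
swap(6,11) ⇒ 3 5 1 4 2 6 8 14 13 9 10 11; return 6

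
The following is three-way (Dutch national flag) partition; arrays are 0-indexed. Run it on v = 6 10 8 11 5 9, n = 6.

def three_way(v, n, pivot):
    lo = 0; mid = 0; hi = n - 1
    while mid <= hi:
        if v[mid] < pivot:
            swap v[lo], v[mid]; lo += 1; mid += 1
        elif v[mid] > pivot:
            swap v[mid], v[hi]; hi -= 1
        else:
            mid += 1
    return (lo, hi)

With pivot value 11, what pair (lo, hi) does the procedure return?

pivot = 11; lo=0, mid=0, hi=5
v[mid]=6<11: swap v[0],v[0]; lo=1,mid=1 → 6 10 8 11 5 9
v[mid]=10<11: swap v[1],v[1]; lo=2,mid=2 → 6 10 8 11 5 9
v[mid]=8<11: swap v[2],v[2]; lo=3,mid=3 → 6 10 8 11 5 9
v[mid]=11=11: mid=4
v[mid]=5<11: swap v[3],v[4]; lo=4,mid=5 → 6 10 8 5 11 9
v[mid]=9<11: swap v[4],v[5]; lo=5,mid=6 → 6 10 8 5 9 11
end: lo=5, hi=5; v = 6 10 8 5 9 11

(5, 5)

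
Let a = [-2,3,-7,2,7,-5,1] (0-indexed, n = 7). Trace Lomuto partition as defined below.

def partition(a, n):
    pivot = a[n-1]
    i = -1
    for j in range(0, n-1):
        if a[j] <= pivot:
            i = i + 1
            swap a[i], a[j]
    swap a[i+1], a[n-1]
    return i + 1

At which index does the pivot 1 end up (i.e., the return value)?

pivot=1, i=-1
j=0: -2≤1, i=0, swap(0,0) ⇒ [-2,3,-7,2,7,-5,1]
j=1: 3>1, skip
j=2: -7≤1, i=1, swap(1,2) ⇒ [-2,-7,3,2,7,-5,1]
j=3: 2>1, skip
j=4: 7>1, skip
j=5: -5≤1, i=2, swap(2,5) ⇒ [-2,-7,-5,2,7,3,1]
swap(3,6) ⇒ [-2,-7,-5,1,7,3,2]; return 3

3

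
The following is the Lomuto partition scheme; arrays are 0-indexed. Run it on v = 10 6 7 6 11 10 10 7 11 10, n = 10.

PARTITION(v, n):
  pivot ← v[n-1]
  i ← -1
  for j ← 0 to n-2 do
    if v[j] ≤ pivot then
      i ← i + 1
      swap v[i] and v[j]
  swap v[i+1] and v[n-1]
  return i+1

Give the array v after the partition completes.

10 6 7 6 10 10 7 10 11 11

pivot = v[9] = 10; i = -1
j=0: v[0]=10 ≤ 10 → i=0, swap v[0],v[0] (no change) → 10 6 7 6 11 10 10 7 11 10
j=1: v[1]=6 ≤ 10 → i=1, swap v[1],v[1] (no change) → 10 6 7 6 11 10 10 7 11 10
j=2: v[2]=7 ≤ 10 → i=2, swap v[2],v[2] (no change) → 10 6 7 6 11 10 10 7 11 10
j=3: v[3]=6 ≤ 10 → i=3, swap v[3],v[3] (no change) → 10 6 7 6 11 10 10 7 11 10
j=4: v[4]=11 > 10 → no swap
j=5: v[5]=10 ≤ 10 → i=4, swap v[4],v[5] → 10 6 7 6 10 11 10 7 11 10
j=6: v[6]=10 ≤ 10 → i=5, swap v[5],v[6] → 10 6 7 6 10 10 11 7 11 10
j=7: v[7]=7 ≤ 10 → i=6, swap v[6],v[7] → 10 6 7 6 10 10 7 11 11 10
j=8: v[8]=11 > 10 → no swap
final swap v[7],v[9] → 10 6 7 6 10 10 7 10 11 11; return 7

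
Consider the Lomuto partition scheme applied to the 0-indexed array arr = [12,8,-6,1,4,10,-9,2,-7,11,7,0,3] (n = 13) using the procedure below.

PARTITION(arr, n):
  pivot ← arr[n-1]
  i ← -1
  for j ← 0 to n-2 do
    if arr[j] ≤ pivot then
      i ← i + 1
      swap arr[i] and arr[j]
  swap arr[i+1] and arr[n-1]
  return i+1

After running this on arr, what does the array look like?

pivot = arr[12] = 3; i = -1
j=0: arr[0]=12 > 3 → no swap
j=1: arr[1]=8 > 3 → no swap
j=2: arr[2]=-6 ≤ 3 → i=0, swap arr[0],arr[2] → [-6,8,12,1,4,10,-9,2,-7,11,7,0,3]
j=3: arr[3]=1 ≤ 3 → i=1, swap arr[1],arr[3] → [-6,1,12,8,4,10,-9,2,-7,11,7,0,3]
j=4: arr[4]=4 > 3 → no swap
j=5: arr[5]=10 > 3 → no swap
j=6: arr[6]=-9 ≤ 3 → i=2, swap arr[2],arr[6] → [-6,1,-9,8,4,10,12,2,-7,11,7,0,3]
j=7: arr[7]=2 ≤ 3 → i=3, swap arr[3],arr[7] → [-6,1,-9,2,4,10,12,8,-7,11,7,0,3]
j=8: arr[8]=-7 ≤ 3 → i=4, swap arr[4],arr[8] → [-6,1,-9,2,-7,10,12,8,4,11,7,0,3]
j=9: arr[9]=11 > 3 → no swap
j=10: arr[10]=7 > 3 → no swap
j=11: arr[11]=0 ≤ 3 → i=5, swap arr[5],arr[11] → [-6,1,-9,2,-7,0,12,8,4,11,7,10,3]
final swap arr[6],arr[12] → [-6,1,-9,2,-7,0,3,8,4,11,7,10,12]; return 6

[-6,1,-9,2,-7,0,3,8,4,11,7,10,12]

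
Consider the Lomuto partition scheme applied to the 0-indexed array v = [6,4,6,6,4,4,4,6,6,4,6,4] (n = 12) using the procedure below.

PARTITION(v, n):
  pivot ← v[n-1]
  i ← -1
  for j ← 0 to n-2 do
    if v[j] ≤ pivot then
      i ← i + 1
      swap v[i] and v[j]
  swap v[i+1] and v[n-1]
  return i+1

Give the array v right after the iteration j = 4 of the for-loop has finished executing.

pivot=4, i=-1
j=0: 6>4, skip
j=1: 4≤4, i=0, swap(0,1) ⇒ [4,6,6,6,4,4,4,6,6,4,6,4]
j=2: 6>4, skip
j=3: 6>4, skip
j=4: 4≤4, i=1, swap(1,4) ⇒ [4,4,6,6,6,4,4,6,6,4,6,4]
(after j=4) v = [4,4,6,6,6,4,4,6,6,4,6,4]

[4,4,6,6,6,4,4,6,6,4,6,4]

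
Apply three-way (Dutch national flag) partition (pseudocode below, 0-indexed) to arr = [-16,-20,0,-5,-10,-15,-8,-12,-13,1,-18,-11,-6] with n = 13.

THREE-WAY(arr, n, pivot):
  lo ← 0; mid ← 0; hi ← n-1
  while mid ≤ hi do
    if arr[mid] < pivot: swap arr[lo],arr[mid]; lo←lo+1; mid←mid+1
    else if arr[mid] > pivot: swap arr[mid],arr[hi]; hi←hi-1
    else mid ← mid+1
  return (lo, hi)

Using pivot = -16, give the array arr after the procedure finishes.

[-20,-18,-16,-10,-15,-8,-12,-13,1,-5,-11,-6,0]

lo=0 mid=0 hi=12
-16=-16: mid=1
-20<-16: swap(0,1), lo=1 mid=2 ⇒ [-20,-16,0,-5,-10,-15,-8,-12,-13,1,-18,-11,-6]
0>-16: swap(2,12), hi=11 ⇒ [-20,-16,-6,-5,-10,-15,-8,-12,-13,1,-18,-11,0]
-6>-16: swap(2,11), hi=10 ⇒ [-20,-16,-11,-5,-10,-15,-8,-12,-13,1,-18,-6,0]
-11>-16: swap(2,10), hi=9 ⇒ [-20,-16,-18,-5,-10,-15,-8,-12,-13,1,-11,-6,0]
-18<-16: swap(1,2), lo=2 mid=3 ⇒ [-20,-18,-16,-5,-10,-15,-8,-12,-13,1,-11,-6,0]
-5>-16: swap(3,9), hi=8 ⇒ [-20,-18,-16,1,-10,-15,-8,-12,-13,-5,-11,-6,0]
1>-16: swap(3,8), hi=7 ⇒ [-20,-18,-16,-13,-10,-15,-8,-12,1,-5,-11,-6,0]
-13>-16: swap(3,7), hi=6 ⇒ [-20,-18,-16,-12,-10,-15,-8,-13,1,-5,-11,-6,0]
-12>-16: swap(3,6), hi=5 ⇒ [-20,-18,-16,-8,-10,-15,-12,-13,1,-5,-11,-6,0]
-8>-16: swap(3,5), hi=4 ⇒ [-20,-18,-16,-15,-10,-8,-12,-13,1,-5,-11,-6,0]
-15>-16: swap(3,4), hi=3 ⇒ [-20,-18,-16,-10,-15,-8,-12,-13,1,-5,-11,-6,0]
-10>-16: swap(3,3), hi=2 ⇒ [-20,-18,-16,-10,-15,-8,-12,-13,1,-5,-11,-6,0]
done. lo=2 hi=2; arr=[-20,-18,-16,-10,-15,-8,-12,-13,1,-5,-11,-6,0]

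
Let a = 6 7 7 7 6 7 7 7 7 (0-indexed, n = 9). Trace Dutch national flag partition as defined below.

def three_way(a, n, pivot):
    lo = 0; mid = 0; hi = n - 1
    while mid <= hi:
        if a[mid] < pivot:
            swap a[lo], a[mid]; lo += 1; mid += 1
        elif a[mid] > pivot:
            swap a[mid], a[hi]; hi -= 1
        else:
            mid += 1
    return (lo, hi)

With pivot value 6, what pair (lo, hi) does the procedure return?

(0, 1)

lo=0 mid=0 hi=8
6=6: mid=1
7>6: swap(1,8), hi=7 ⇒ 6 7 7 7 6 7 7 7 7
7>6: swap(1,7), hi=6 ⇒ 6 7 7 7 6 7 7 7 7
7>6: swap(1,6), hi=5 ⇒ 6 7 7 7 6 7 7 7 7
7>6: swap(1,5), hi=4 ⇒ 6 7 7 7 6 7 7 7 7
7>6: swap(1,4), hi=3 ⇒ 6 6 7 7 7 7 7 7 7
6=6: mid=2
7>6: swap(2,3), hi=2 ⇒ 6 6 7 7 7 7 7 7 7
7>6: swap(2,2), hi=1 ⇒ 6 6 7 7 7 7 7 7 7
done. lo=0 hi=1; a=6 6 7 7 7 7 7 7 7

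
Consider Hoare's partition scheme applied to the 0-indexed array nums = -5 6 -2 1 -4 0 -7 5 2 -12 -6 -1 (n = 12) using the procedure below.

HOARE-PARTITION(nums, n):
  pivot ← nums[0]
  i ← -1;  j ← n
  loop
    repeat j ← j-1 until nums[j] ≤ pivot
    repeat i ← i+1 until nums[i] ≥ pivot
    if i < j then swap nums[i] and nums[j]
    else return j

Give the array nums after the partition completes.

-6 -12 -7 1 -4 0 -2 5 2 6 -5 -1

pivot = nums[0] = -5; i = -1, j = 12
j→10 (nums[10]=-6≤-5), i→0 (nums[0]=-5≥-5); i<j, swap → -6 6 -2 1 -4 0 -7 5 2 -12 -5 -1
j→9 (nums[9]=-12≤-5), i→1 (nums[1]=6≥-5); i<j, swap → -6 -12 -2 1 -4 0 -7 5 2 6 -5 -1
j→6 (nums[6]=-7≤-5), i→2 (nums[2]=-2≥-5); i<j, swap → -6 -12 -7 1 -4 0 -2 5 2 6 -5 -1
j→2, i→3; i≥j, return j=2. nums = -6 -12 -7 1 -4 0 -2 5 2 6 -5 -1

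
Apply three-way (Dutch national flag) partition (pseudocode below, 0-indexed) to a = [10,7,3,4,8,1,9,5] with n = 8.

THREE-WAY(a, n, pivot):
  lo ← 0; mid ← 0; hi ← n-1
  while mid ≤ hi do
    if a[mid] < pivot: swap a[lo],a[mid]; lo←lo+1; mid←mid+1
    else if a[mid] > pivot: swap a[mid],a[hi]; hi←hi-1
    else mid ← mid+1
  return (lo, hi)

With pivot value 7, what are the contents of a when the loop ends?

[5,3,4,1,7,9,8,10]

pivot = 7; lo=0, mid=0, hi=7
a[mid]=10>7: swap a[0],a[7]; hi=6 → [5,7,3,4,8,1,9,10]
a[mid]=5<7: swap a[0],a[0]; lo=1,mid=1 → [5,7,3,4,8,1,9,10]
a[mid]=7=7: mid=2
a[mid]=3<7: swap a[1],a[2]; lo=2,mid=3 → [5,3,7,4,8,1,9,10]
a[mid]=4<7: swap a[2],a[3]; lo=3,mid=4 → [5,3,4,7,8,1,9,10]
a[mid]=8>7: swap a[4],a[6]; hi=5 → [5,3,4,7,9,1,8,10]
a[mid]=9>7: swap a[4],a[5]; hi=4 → [5,3,4,7,1,9,8,10]
a[mid]=1<7: swap a[3],a[4]; lo=4,mid=5 → [5,3,4,1,7,9,8,10]
end: lo=4, hi=4; a = [5,3,4,1,7,9,8,10]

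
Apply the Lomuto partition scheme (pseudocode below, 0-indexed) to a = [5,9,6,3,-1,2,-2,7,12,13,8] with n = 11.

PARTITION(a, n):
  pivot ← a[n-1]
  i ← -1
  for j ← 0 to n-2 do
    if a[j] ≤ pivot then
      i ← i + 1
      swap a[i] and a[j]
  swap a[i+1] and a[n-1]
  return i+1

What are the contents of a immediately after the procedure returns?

[5,6,3,-1,2,-2,7,8,12,13,9]

pivot = a[10] = 8; i = -1
j=0: a[0]=5 ≤ 8 → i=0, swap a[0],a[0] (no change) → [5,9,6,3,-1,2,-2,7,12,13,8]
j=1: a[1]=9 > 8 → no swap
j=2: a[2]=6 ≤ 8 → i=1, swap a[1],a[2] → [5,6,9,3,-1,2,-2,7,12,13,8]
j=3: a[3]=3 ≤ 8 → i=2, swap a[2],a[3] → [5,6,3,9,-1,2,-2,7,12,13,8]
j=4: a[4]=-1 ≤ 8 → i=3, swap a[3],a[4] → [5,6,3,-1,9,2,-2,7,12,13,8]
j=5: a[5]=2 ≤ 8 → i=4, swap a[4],a[5] → [5,6,3,-1,2,9,-2,7,12,13,8]
j=6: a[6]=-2 ≤ 8 → i=5, swap a[5],a[6] → [5,6,3,-1,2,-2,9,7,12,13,8]
j=7: a[7]=7 ≤ 8 → i=6, swap a[6],a[7] → [5,6,3,-1,2,-2,7,9,12,13,8]
j=8: a[8]=12 > 8 → no swap
j=9: a[9]=13 > 8 → no swap
final swap a[7],a[10] → [5,6,3,-1,2,-2,7,8,12,13,9]; return 7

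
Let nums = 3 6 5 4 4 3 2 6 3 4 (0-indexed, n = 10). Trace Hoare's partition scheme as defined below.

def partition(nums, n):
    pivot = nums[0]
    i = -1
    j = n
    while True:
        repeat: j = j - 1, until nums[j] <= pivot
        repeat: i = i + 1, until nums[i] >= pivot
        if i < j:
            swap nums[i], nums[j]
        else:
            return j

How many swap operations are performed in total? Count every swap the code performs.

3

pivot = nums[0] = 3; i = -1, j = 10
j→8 (nums[8]=3≤3), i→0 (nums[0]=3≥3); i<j, swap → 3 6 5 4 4 3 2 6 3 4
j→6 (nums[6]=2≤3), i→1 (nums[1]=6≥3); i<j, swap → 3 2 5 4 4 3 6 6 3 4
j→5 (nums[5]=3≤3), i→2 (nums[2]=5≥3); i<j, swap → 3 2 3 4 4 5 6 6 3 4
j→2, i→3; i≥j, return j=2. nums = 3 2 3 4 4 5 6 6 3 4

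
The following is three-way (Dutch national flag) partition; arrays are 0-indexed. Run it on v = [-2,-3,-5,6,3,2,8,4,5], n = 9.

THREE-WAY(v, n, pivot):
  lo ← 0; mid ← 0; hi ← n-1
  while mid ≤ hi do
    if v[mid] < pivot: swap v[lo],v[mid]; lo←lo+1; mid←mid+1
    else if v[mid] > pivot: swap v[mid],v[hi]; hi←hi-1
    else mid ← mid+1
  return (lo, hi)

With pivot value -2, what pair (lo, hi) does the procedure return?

pivot = -2; lo=0, mid=0, hi=8
v[mid]=-2=-2: mid=1
v[mid]=-3<-2: swap v[0],v[1]; lo=1,mid=2 → [-3,-2,-5,6,3,2,8,4,5]
v[mid]=-5<-2: swap v[1],v[2]; lo=2,mid=3 → [-3,-5,-2,6,3,2,8,4,5]
v[mid]=6>-2: swap v[3],v[8]; hi=7 → [-3,-5,-2,5,3,2,8,4,6]
v[mid]=5>-2: swap v[3],v[7]; hi=6 → [-3,-5,-2,4,3,2,8,5,6]
v[mid]=4>-2: swap v[3],v[6]; hi=5 → [-3,-5,-2,8,3,2,4,5,6]
v[mid]=8>-2: swap v[3],v[5]; hi=4 → [-3,-5,-2,2,3,8,4,5,6]
v[mid]=2>-2: swap v[3],v[4]; hi=3 → [-3,-5,-2,3,2,8,4,5,6]
v[mid]=3>-2: swap v[3],v[3]; hi=2 → [-3,-5,-2,3,2,8,4,5,6]
end: lo=2, hi=2; v = [-3,-5,-2,3,2,8,4,5,6]

(2, 2)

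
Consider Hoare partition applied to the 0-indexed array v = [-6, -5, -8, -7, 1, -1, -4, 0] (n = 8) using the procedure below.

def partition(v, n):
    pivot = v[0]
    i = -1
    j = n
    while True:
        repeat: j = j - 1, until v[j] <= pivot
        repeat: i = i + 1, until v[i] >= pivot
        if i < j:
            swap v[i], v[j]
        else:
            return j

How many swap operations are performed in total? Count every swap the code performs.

pivot=-6
j stops at 3 (-7), i stops at 0 (-6); swap ⇒ [-7, -5, -8, -6, 1, -1, -4, 0]
j stops at 2 (-8), i stops at 1 (-5); swap ⇒ [-7, -8, -5, -6, 1, -1, -4, 0]
j stops at 1, i stops at 2; i≥j ⇒ return 1. v=[-7, -8, -5, -6, 1, -1, -4, 0]

2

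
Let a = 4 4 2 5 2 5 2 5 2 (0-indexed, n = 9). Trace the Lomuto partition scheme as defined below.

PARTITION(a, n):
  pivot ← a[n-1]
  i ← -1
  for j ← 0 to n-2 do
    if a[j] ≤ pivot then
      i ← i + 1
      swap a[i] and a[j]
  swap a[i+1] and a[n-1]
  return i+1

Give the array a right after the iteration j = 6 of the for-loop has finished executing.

2 2 2 5 4 5 4 5 2

pivot=2, i=-1
j=0: 4>2, skip
j=1: 4>2, skip
j=2: 2≤2, i=0, swap(0,2) ⇒ 2 4 4 5 2 5 2 5 2
j=3: 5>2, skip
j=4: 2≤2, i=1, swap(1,4) ⇒ 2 2 4 5 4 5 2 5 2
j=5: 5>2, skip
j=6: 2≤2, i=2, swap(2,6) ⇒ 2 2 2 5 4 5 4 5 2
(after j=6) a = 2 2 2 5 4 5 4 5 2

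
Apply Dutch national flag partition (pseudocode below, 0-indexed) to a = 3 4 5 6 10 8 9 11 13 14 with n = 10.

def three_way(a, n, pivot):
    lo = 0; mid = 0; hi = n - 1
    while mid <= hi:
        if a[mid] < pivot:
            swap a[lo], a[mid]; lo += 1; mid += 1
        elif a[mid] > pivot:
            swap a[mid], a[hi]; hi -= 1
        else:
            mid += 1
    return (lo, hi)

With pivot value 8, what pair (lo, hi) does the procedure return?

(4, 4)

pivot = 8; lo=0, mid=0, hi=9
a[mid]=3<8: swap a[0],a[0]; lo=1,mid=1 → 3 4 5 6 10 8 9 11 13 14
a[mid]=4<8: swap a[1],a[1]; lo=2,mid=2 → 3 4 5 6 10 8 9 11 13 14
a[mid]=5<8: swap a[2],a[2]; lo=3,mid=3 → 3 4 5 6 10 8 9 11 13 14
a[mid]=6<8: swap a[3],a[3]; lo=4,mid=4 → 3 4 5 6 10 8 9 11 13 14
a[mid]=10>8: swap a[4],a[9]; hi=8 → 3 4 5 6 14 8 9 11 13 10
a[mid]=14>8: swap a[4],a[8]; hi=7 → 3 4 5 6 13 8 9 11 14 10
a[mid]=13>8: swap a[4],a[7]; hi=6 → 3 4 5 6 11 8 9 13 14 10
a[mid]=11>8: swap a[4],a[6]; hi=5 → 3 4 5 6 9 8 11 13 14 10
a[mid]=9>8: swap a[4],a[5]; hi=4 → 3 4 5 6 8 9 11 13 14 10
a[mid]=8=8: mid=5
end: lo=4, hi=4; a = 3 4 5 6 8 9 11 13 14 10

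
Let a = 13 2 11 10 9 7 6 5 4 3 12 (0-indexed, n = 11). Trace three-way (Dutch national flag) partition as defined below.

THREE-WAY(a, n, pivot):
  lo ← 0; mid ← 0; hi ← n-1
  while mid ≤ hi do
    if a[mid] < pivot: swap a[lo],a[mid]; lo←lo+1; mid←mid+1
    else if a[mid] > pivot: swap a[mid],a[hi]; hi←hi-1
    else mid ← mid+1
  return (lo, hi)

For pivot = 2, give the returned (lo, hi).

pivot = 2; lo=0, mid=0, hi=10
a[mid]=13>2: swap a[0],a[10]; hi=9 → 12 2 11 10 9 7 6 5 4 3 13
a[mid]=12>2: swap a[0],a[9]; hi=8 → 3 2 11 10 9 7 6 5 4 12 13
a[mid]=3>2: swap a[0],a[8]; hi=7 → 4 2 11 10 9 7 6 5 3 12 13
a[mid]=4>2: swap a[0],a[7]; hi=6 → 5 2 11 10 9 7 6 4 3 12 13
a[mid]=5>2: swap a[0],a[6]; hi=5 → 6 2 11 10 9 7 5 4 3 12 13
a[mid]=6>2: swap a[0],a[5]; hi=4 → 7 2 11 10 9 6 5 4 3 12 13
a[mid]=7>2: swap a[0],a[4]; hi=3 → 9 2 11 10 7 6 5 4 3 12 13
a[mid]=9>2: swap a[0],a[3]; hi=2 → 10 2 11 9 7 6 5 4 3 12 13
a[mid]=10>2: swap a[0],a[2]; hi=1 → 11 2 10 9 7 6 5 4 3 12 13
a[mid]=11>2: swap a[0],a[1]; hi=0 → 2 11 10 9 7 6 5 4 3 12 13
a[mid]=2=2: mid=1
end: lo=0, hi=0; a = 2 11 10 9 7 6 5 4 3 12 13

(0, 0)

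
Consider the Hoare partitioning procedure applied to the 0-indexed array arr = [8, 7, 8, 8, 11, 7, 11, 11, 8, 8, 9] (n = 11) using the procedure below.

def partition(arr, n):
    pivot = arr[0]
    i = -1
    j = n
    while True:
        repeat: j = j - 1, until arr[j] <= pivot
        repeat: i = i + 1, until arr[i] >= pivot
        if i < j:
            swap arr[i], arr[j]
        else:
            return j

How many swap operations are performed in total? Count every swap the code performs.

pivot = arr[0] = 8; i = -1, j = 11
j→9 (arr[9]=8≤8), i→0 (arr[0]=8≥8); i<j, swap → [8, 7, 8, 8, 11, 7, 11, 11, 8, 8, 9]
j→8 (arr[8]=8≤8), i→2 (arr[2]=8≥8); i<j, swap → [8, 7, 8, 8, 11, 7, 11, 11, 8, 8, 9]
j→5 (arr[5]=7≤8), i→3 (arr[3]=8≥8); i<j, swap → [8, 7, 8, 7, 11, 8, 11, 11, 8, 8, 9]
j→3, i→4; i≥j, return j=3. arr = [8, 7, 8, 7, 11, 8, 11, 11, 8, 8, 9]

3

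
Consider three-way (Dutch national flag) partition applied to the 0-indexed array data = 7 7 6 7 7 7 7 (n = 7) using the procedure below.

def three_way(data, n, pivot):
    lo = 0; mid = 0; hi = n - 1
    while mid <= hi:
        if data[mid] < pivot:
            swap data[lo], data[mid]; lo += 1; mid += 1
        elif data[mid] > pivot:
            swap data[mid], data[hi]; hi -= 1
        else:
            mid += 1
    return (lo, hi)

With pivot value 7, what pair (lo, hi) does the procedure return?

(1, 6)

pivot = 7; lo=0, mid=0, hi=6
data[mid]=7=7: mid=1
data[mid]=7=7: mid=2
data[mid]=6<7: swap data[0],data[2]; lo=1,mid=3 → 6 7 7 7 7 7 7
data[mid]=7=7: mid=4
data[mid]=7=7: mid=5
data[mid]=7=7: mid=6
data[mid]=7=7: mid=7
end: lo=1, hi=6; data = 6 7 7 7 7 7 7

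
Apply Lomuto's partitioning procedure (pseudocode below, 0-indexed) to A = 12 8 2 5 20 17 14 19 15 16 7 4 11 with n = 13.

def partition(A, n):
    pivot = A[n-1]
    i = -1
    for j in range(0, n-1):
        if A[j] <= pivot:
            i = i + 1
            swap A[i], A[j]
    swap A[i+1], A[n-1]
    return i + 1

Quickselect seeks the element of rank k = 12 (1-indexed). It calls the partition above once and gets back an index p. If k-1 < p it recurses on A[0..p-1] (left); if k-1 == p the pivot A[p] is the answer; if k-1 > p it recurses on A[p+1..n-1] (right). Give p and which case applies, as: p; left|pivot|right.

5; right

pivot = A[12] = 11; i = -1
j=0: A[0]=12 > 11 → no swap
j=1: A[1]=8 ≤ 11 → i=0, swap A[0],A[1] → 8 12 2 5 20 17 14 19 15 16 7 4 11
j=2: A[2]=2 ≤ 11 → i=1, swap A[1],A[2] → 8 2 12 5 20 17 14 19 15 16 7 4 11
j=3: A[3]=5 ≤ 11 → i=2, swap A[2],A[3] → 8 2 5 12 20 17 14 19 15 16 7 4 11
j=4: A[4]=20 > 11 → no swap
j=5: A[5]=17 > 11 → no swap
j=6: A[6]=14 > 11 → no swap
j=7: A[7]=19 > 11 → no swap
j=8: A[8]=15 > 11 → no swap
j=9: A[9]=16 > 11 → no swap
j=10: A[10]=7 ≤ 11 → i=3, swap A[3],A[10] → 8 2 5 7 20 17 14 19 15 16 12 4 11
j=11: A[11]=4 ≤ 11 → i=4, swap A[4],A[11] → 8 2 5 7 4 17 14 19 15 16 12 20 11
final swap A[5],A[12] → 8 2 5 7 4 11 14 19 15 16 12 20 17; return 5
p = 5; k-1 = 11 > 5 ⇒ right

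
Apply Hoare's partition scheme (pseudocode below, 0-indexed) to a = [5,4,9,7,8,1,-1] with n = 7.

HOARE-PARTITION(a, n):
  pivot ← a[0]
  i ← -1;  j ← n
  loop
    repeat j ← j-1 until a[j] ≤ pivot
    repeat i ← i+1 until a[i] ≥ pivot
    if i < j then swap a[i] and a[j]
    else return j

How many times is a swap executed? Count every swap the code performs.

pivot = a[0] = 5; i = -1, j = 7
j→6 (a[6]=-1≤5), i→0 (a[0]=5≥5); i<j, swap → [-1,4,9,7,8,1,5]
j→5 (a[5]=1≤5), i→2 (a[2]=9≥5); i<j, swap → [-1,4,1,7,8,9,5]
j→2, i→3; i≥j, return j=2. a = [-1,4,1,7,8,9,5]

2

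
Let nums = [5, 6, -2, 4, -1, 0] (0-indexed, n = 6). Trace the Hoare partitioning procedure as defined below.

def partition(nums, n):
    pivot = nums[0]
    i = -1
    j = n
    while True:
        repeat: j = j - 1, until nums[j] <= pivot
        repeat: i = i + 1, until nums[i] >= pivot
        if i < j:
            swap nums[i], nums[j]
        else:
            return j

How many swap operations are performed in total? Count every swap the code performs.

2

pivot = nums[0] = 5; i = -1, j = 6
j→5 (nums[5]=0≤5), i→0 (nums[0]=5≥5); i<j, swap → [0, 6, -2, 4, -1, 5]
j→4 (nums[4]=-1≤5), i→1 (nums[1]=6≥5); i<j, swap → [0, -1, -2, 4, 6, 5]
j→3, i→4; i≥j, return j=3. nums = [0, -1, -2, 4, 6, 5]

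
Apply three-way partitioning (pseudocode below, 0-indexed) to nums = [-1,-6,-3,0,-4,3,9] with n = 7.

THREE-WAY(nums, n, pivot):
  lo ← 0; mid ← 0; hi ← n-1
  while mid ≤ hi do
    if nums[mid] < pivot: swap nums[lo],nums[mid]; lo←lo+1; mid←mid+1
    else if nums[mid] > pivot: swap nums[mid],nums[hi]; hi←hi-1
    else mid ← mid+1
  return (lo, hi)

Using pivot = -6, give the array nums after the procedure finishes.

pivot = -6; lo=0, mid=0, hi=6
nums[mid]=-1>-6: swap nums[0],nums[6]; hi=5 → [9,-6,-3,0,-4,3,-1]
nums[mid]=9>-6: swap nums[0],nums[5]; hi=4 → [3,-6,-3,0,-4,9,-1]
nums[mid]=3>-6: swap nums[0],nums[4]; hi=3 → [-4,-6,-3,0,3,9,-1]
nums[mid]=-4>-6: swap nums[0],nums[3]; hi=2 → [0,-6,-3,-4,3,9,-1]
nums[mid]=0>-6: swap nums[0],nums[2]; hi=1 → [-3,-6,0,-4,3,9,-1]
nums[mid]=-3>-6: swap nums[0],nums[1]; hi=0 → [-6,-3,0,-4,3,9,-1]
nums[mid]=-6=-6: mid=1
end: lo=0, hi=0; nums = [-6,-3,0,-4,3,9,-1]

[-6,-3,0,-4,3,9,-1]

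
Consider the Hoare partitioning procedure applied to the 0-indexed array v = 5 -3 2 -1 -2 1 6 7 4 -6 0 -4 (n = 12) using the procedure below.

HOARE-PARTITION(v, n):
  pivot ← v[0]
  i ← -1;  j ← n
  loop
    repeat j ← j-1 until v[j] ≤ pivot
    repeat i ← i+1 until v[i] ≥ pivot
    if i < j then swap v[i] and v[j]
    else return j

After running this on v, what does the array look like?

-4 -3 2 -1 -2 1 0 -6 4 7 6 5

pivot = v[0] = 5; i = -1, j = 12
j→11 (v[11]=-4≤5), i→0 (v[0]=5≥5); i<j, swap → -4 -3 2 -1 -2 1 6 7 4 -6 0 5
j→10 (v[10]=0≤5), i→6 (v[6]=6≥5); i<j, swap → -4 -3 2 -1 -2 1 0 7 4 -6 6 5
j→9 (v[9]=-6≤5), i→7 (v[7]=7≥5); i<j, swap → -4 -3 2 -1 -2 1 0 -6 4 7 6 5
j→8, i→9; i≥j, return j=8. v = -4 -3 2 -1 -2 1 0 -6 4 7 6 5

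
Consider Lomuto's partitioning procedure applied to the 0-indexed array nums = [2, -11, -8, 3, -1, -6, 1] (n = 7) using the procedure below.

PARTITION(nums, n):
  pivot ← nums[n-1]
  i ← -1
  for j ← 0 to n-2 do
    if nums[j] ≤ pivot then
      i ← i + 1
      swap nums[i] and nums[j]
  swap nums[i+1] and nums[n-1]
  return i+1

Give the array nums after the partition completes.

pivot=1, i=-1
j=0: 2>1, skip
j=1: -11≤1, i=0, swap(0,1) ⇒ [-11, 2, -8, 3, -1, -6, 1]
j=2: -8≤1, i=1, swap(1,2) ⇒ [-11, -8, 2, 3, -1, -6, 1]
j=3: 3>1, skip
j=4: -1≤1, i=2, swap(2,4) ⇒ [-11, -8, -1, 3, 2, -6, 1]
j=5: -6≤1, i=3, swap(3,5) ⇒ [-11, -8, -1, -6, 2, 3, 1]
swap(4,6) ⇒ [-11, -8, -1, -6, 1, 3, 2]; return 4

[-11, -8, -1, -6, 1, 3, 2]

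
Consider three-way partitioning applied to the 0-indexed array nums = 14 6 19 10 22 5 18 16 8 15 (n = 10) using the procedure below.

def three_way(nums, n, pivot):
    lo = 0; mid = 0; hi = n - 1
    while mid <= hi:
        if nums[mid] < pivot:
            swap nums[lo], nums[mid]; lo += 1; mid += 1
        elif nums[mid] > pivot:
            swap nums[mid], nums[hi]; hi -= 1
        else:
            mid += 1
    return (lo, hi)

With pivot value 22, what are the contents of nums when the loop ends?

14 6 19 10 5 18 16 8 15 22

lo=0 mid=0 hi=9
14<22: swap(0,0), lo=1 mid=1 ⇒ 14 6 19 10 22 5 18 16 8 15
6<22: swap(1,1), lo=2 mid=2 ⇒ 14 6 19 10 22 5 18 16 8 15
19<22: swap(2,2), lo=3 mid=3 ⇒ 14 6 19 10 22 5 18 16 8 15
10<22: swap(3,3), lo=4 mid=4 ⇒ 14 6 19 10 22 5 18 16 8 15
22=22: mid=5
5<22: swap(4,5), lo=5 mid=6 ⇒ 14 6 19 10 5 22 18 16 8 15
18<22: swap(5,6), lo=6 mid=7 ⇒ 14 6 19 10 5 18 22 16 8 15
16<22: swap(6,7), lo=7 mid=8 ⇒ 14 6 19 10 5 18 16 22 8 15
8<22: swap(7,8), lo=8 mid=9 ⇒ 14 6 19 10 5 18 16 8 22 15
15<22: swap(8,9), lo=9 mid=10 ⇒ 14 6 19 10 5 18 16 8 15 22
done. lo=9 hi=9; nums=14 6 19 10 5 18 16 8 15 22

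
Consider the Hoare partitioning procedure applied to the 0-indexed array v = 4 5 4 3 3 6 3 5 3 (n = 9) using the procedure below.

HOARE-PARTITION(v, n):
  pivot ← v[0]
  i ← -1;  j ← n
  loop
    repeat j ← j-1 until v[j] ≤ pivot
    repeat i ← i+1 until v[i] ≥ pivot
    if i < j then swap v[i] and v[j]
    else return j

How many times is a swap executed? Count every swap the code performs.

3

pivot = v[0] = 4; i = -1, j = 9
j→8 (v[8]=3≤4), i→0 (v[0]=4≥4); i<j, swap → 3 5 4 3 3 6 3 5 4
j→6 (v[6]=3≤4), i→1 (v[1]=5≥4); i<j, swap → 3 3 4 3 3 6 5 5 4
j→4 (v[4]=3≤4), i→2 (v[2]=4≥4); i<j, swap → 3 3 3 3 4 6 5 5 4
j→3, i→4; i≥j, return j=3. v = 3 3 3 3 4 6 5 5 4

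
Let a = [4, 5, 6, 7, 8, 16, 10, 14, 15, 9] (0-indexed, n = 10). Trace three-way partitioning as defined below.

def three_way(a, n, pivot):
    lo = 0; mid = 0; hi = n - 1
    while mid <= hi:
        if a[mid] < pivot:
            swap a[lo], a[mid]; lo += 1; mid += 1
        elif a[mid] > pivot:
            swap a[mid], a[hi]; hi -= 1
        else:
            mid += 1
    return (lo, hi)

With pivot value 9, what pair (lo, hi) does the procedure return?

pivot = 9; lo=0, mid=0, hi=9
a[mid]=4<9: swap a[0],a[0]; lo=1,mid=1 → [4, 5, 6, 7, 8, 16, 10, 14, 15, 9]
a[mid]=5<9: swap a[1],a[1]; lo=2,mid=2 → [4, 5, 6, 7, 8, 16, 10, 14, 15, 9]
a[mid]=6<9: swap a[2],a[2]; lo=3,mid=3 → [4, 5, 6, 7, 8, 16, 10, 14, 15, 9]
a[mid]=7<9: swap a[3],a[3]; lo=4,mid=4 → [4, 5, 6, 7, 8, 16, 10, 14, 15, 9]
a[mid]=8<9: swap a[4],a[4]; lo=5,mid=5 → [4, 5, 6, 7, 8, 16, 10, 14, 15, 9]
a[mid]=16>9: swap a[5],a[9]; hi=8 → [4, 5, 6, 7, 8, 9, 10, 14, 15, 16]
a[mid]=9=9: mid=6
a[mid]=10>9: swap a[6],a[8]; hi=7 → [4, 5, 6, 7, 8, 9, 15, 14, 10, 16]
a[mid]=15>9: swap a[6],a[7]; hi=6 → [4, 5, 6, 7, 8, 9, 14, 15, 10, 16]
a[mid]=14>9: swap a[6],a[6]; hi=5 → [4, 5, 6, 7, 8, 9, 14, 15, 10, 16]
end: lo=5, hi=5; a = [4, 5, 6, 7, 8, 9, 14, 15, 10, 16]

(5, 5)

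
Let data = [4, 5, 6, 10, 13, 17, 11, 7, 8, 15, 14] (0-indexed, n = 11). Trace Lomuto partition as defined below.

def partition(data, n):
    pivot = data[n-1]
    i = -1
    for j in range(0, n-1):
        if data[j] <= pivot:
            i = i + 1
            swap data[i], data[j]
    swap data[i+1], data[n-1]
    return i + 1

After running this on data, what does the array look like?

[4, 5, 6, 10, 13, 11, 7, 8, 14, 15, 17]

pivot = data[10] = 14; i = -1
j=0: data[0]=4 ≤ 14 → i=0, swap data[0],data[0] (no change) → [4, 5, 6, 10, 13, 17, 11, 7, 8, 15, 14]
j=1: data[1]=5 ≤ 14 → i=1, swap data[1],data[1] (no change) → [4, 5, 6, 10, 13, 17, 11, 7, 8, 15, 14]
j=2: data[2]=6 ≤ 14 → i=2, swap data[2],data[2] (no change) → [4, 5, 6, 10, 13, 17, 11, 7, 8, 15, 14]
j=3: data[3]=10 ≤ 14 → i=3, swap data[3],data[3] (no change) → [4, 5, 6, 10, 13, 17, 11, 7, 8, 15, 14]
j=4: data[4]=13 ≤ 14 → i=4, swap data[4],data[4] (no change) → [4, 5, 6, 10, 13, 17, 11, 7, 8, 15, 14]
j=5: data[5]=17 > 14 → no swap
j=6: data[6]=11 ≤ 14 → i=5, swap data[5],data[6] → [4, 5, 6, 10, 13, 11, 17, 7, 8, 15, 14]
j=7: data[7]=7 ≤ 14 → i=6, swap data[6],data[7] → [4, 5, 6, 10, 13, 11, 7, 17, 8, 15, 14]
j=8: data[8]=8 ≤ 14 → i=7, swap data[7],data[8] → [4, 5, 6, 10, 13, 11, 7, 8, 17, 15, 14]
j=9: data[9]=15 > 14 → no swap
final swap data[8],data[10] → [4, 5, 6, 10, 13, 11, 7, 8, 14, 15, 17]; return 8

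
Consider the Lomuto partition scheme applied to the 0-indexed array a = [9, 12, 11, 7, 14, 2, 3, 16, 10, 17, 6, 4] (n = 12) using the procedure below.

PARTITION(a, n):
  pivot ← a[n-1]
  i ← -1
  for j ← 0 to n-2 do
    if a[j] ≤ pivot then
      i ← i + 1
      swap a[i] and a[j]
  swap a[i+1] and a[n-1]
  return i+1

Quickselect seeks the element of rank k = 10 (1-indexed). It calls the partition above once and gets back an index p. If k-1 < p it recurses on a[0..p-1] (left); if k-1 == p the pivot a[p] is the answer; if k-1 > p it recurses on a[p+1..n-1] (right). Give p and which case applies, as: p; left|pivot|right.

2; right

pivot = a[11] = 4; i = -1
j=0: a[0]=9 > 4 → no swap
j=1: a[1]=12 > 4 → no swap
j=2: a[2]=11 > 4 → no swap
j=3: a[3]=7 > 4 → no swap
j=4: a[4]=14 > 4 → no swap
j=5: a[5]=2 ≤ 4 → i=0, swap a[0],a[5] → [2, 12, 11, 7, 14, 9, 3, 16, 10, 17, 6, 4]
j=6: a[6]=3 ≤ 4 → i=1, swap a[1],a[6] → [2, 3, 11, 7, 14, 9, 12, 16, 10, 17, 6, 4]
j=7: a[7]=16 > 4 → no swap
j=8: a[8]=10 > 4 → no swap
j=9: a[9]=17 > 4 → no swap
j=10: a[10]=6 > 4 → no swap
final swap a[2],a[11] → [2, 3, 4, 7, 14, 9, 12, 16, 10, 17, 6, 11]; return 2
p = 2; k-1 = 9 > 2 ⇒ right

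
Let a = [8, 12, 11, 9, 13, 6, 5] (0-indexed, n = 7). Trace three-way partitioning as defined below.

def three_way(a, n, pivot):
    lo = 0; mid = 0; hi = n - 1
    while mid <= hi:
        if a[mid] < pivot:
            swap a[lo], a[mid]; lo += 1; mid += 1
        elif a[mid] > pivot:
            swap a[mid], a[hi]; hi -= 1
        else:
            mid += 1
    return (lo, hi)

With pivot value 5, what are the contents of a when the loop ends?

lo=0 mid=0 hi=6
8>5: swap(0,6), hi=5 ⇒ [5, 12, 11, 9, 13, 6, 8]
5=5: mid=1
12>5: swap(1,5), hi=4 ⇒ [5, 6, 11, 9, 13, 12, 8]
6>5: swap(1,4), hi=3 ⇒ [5, 13, 11, 9, 6, 12, 8]
13>5: swap(1,3), hi=2 ⇒ [5, 9, 11, 13, 6, 12, 8]
9>5: swap(1,2), hi=1 ⇒ [5, 11, 9, 13, 6, 12, 8]
11>5: swap(1,1), hi=0 ⇒ [5, 11, 9, 13, 6, 12, 8]
done. lo=0 hi=0; a=[5, 11, 9, 13, 6, 12, 8]

[5, 11, 9, 13, 6, 12, 8]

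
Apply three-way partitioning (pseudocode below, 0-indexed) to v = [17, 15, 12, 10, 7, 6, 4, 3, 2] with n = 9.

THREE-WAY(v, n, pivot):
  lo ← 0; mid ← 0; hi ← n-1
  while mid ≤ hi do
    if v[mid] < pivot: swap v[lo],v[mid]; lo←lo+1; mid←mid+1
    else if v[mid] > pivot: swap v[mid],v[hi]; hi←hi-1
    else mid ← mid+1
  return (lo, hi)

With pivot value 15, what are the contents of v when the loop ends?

pivot = 15; lo=0, mid=0, hi=8
v[mid]=17>15: swap v[0],v[8]; hi=7 → [2, 15, 12, 10, 7, 6, 4, 3, 17]
v[mid]=2<15: swap v[0],v[0]; lo=1,mid=1 → [2, 15, 12, 10, 7, 6, 4, 3, 17]
v[mid]=15=15: mid=2
v[mid]=12<15: swap v[1],v[2]; lo=2,mid=3 → [2, 12, 15, 10, 7, 6, 4, 3, 17]
v[mid]=10<15: swap v[2],v[3]; lo=3,mid=4 → [2, 12, 10, 15, 7, 6, 4, 3, 17]
v[mid]=7<15: swap v[3],v[4]; lo=4,mid=5 → [2, 12, 10, 7, 15, 6, 4, 3, 17]
v[mid]=6<15: swap v[4],v[5]; lo=5,mid=6 → [2, 12, 10, 7, 6, 15, 4, 3, 17]
v[mid]=4<15: swap v[5],v[6]; lo=6,mid=7 → [2, 12, 10, 7, 6, 4, 15, 3, 17]
v[mid]=3<15: swap v[6],v[7]; lo=7,mid=8 → [2, 12, 10, 7, 6, 4, 3, 15, 17]
end: lo=7, hi=7; v = [2, 12, 10, 7, 6, 4, 3, 15, 17]

[2, 12, 10, 7, 6, 4, 3, 15, 17]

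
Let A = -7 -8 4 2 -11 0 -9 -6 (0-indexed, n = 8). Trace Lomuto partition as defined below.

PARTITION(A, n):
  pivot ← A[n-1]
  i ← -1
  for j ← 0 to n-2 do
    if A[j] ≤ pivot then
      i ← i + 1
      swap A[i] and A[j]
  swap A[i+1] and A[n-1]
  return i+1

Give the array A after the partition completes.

-7 -8 -11 -9 -6 0 2 4

pivot=-6, i=-1
j=0: -7≤-6, i=0, swap(0,0) ⇒ -7 -8 4 2 -11 0 -9 -6
j=1: -8≤-6, i=1, swap(1,1) ⇒ -7 -8 4 2 -11 0 -9 -6
j=2: 4>-6, skip
j=3: 2>-6, skip
j=4: -11≤-6, i=2, swap(2,4) ⇒ -7 -8 -11 2 4 0 -9 -6
j=5: 0>-6, skip
j=6: -9≤-6, i=3, swap(3,6) ⇒ -7 -8 -11 -9 4 0 2 -6
swap(4,7) ⇒ -7 -8 -11 -9 -6 0 2 4; return 4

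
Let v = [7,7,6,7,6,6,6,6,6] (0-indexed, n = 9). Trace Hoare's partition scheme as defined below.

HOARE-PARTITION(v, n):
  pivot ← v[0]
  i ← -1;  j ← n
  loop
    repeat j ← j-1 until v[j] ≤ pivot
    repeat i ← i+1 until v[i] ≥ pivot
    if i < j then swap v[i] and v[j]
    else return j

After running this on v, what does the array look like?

pivot = v[0] = 7; i = -1, j = 9
j→8 (v[8]=6≤7), i→0 (v[0]=7≥7); i<j, swap → [6,7,6,7,6,6,6,6,7]
j→7 (v[7]=6≤7), i→1 (v[1]=7≥7); i<j, swap → [6,6,6,7,6,6,6,7,7]
j→6 (v[6]=6≤7), i→3 (v[3]=7≥7); i<j, swap → [6,6,6,6,6,6,7,7,7]
j→5, i→6; i≥j, return j=5. v = [6,6,6,6,6,6,7,7,7]

[6,6,6,6,6,6,7,7,7]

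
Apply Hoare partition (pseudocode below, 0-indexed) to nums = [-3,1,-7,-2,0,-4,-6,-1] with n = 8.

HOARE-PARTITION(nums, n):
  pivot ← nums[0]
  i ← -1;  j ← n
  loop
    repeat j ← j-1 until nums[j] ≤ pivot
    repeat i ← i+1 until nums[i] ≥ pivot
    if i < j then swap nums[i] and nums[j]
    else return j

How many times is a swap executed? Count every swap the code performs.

pivot = nums[0] = -3; i = -1, j = 8
j→6 (nums[6]=-6≤-3), i→0 (nums[0]=-3≥-3); i<j, swap → [-6,1,-7,-2,0,-4,-3,-1]
j→5 (nums[5]=-4≤-3), i→1 (nums[1]=1≥-3); i<j, swap → [-6,-4,-7,-2,0,1,-3,-1]
j→2, i→3; i≥j, return j=2. nums = [-6,-4,-7,-2,0,1,-3,-1]

2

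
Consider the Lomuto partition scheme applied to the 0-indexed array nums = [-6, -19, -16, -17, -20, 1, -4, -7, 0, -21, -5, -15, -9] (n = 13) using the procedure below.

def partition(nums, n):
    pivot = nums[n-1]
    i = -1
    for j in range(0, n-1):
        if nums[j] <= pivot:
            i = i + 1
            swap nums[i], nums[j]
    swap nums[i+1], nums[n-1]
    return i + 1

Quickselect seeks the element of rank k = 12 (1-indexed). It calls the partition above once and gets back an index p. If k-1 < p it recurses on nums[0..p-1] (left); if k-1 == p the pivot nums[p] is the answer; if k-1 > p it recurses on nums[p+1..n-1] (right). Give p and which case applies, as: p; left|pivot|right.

pivot = nums[12] = -9; i = -1
j=0: nums[0]=-6 > -9 → no swap
j=1: nums[1]=-19 ≤ -9 → i=0, swap nums[0],nums[1] → [-19, -6, -16, -17, -20, 1, -4, -7, 0, -21, -5, -15, -9]
j=2: nums[2]=-16 ≤ -9 → i=1, swap nums[1],nums[2] → [-19, -16, -6, -17, -20, 1, -4, -7, 0, -21, -5, -15, -9]
j=3: nums[3]=-17 ≤ -9 → i=2, swap nums[2],nums[3] → [-19, -16, -17, -6, -20, 1, -4, -7, 0, -21, -5, -15, -9]
j=4: nums[4]=-20 ≤ -9 → i=3, swap nums[3],nums[4] → [-19, -16, -17, -20, -6, 1, -4, -7, 0, -21, -5, -15, -9]
j=5: nums[5]=1 > -9 → no swap
j=6: nums[6]=-4 > -9 → no swap
j=7: nums[7]=-7 > -9 → no swap
j=8: nums[8]=0 > -9 → no swap
j=9: nums[9]=-21 ≤ -9 → i=4, swap nums[4],nums[9] → [-19, -16, -17, -20, -21, 1, -4, -7, 0, -6, -5, -15, -9]
j=10: nums[10]=-5 > -9 → no swap
j=11: nums[11]=-15 ≤ -9 → i=5, swap nums[5],nums[11] → [-19, -16, -17, -20, -21, -15, -4, -7, 0, -6, -5, 1, -9]
final swap nums[6],nums[12] → [-19, -16, -17, -20, -21, -15, -9, -7, 0, -6, -5, 1, -4]; return 6
p = 6; k-1 = 11 > 6 ⇒ right

6; right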